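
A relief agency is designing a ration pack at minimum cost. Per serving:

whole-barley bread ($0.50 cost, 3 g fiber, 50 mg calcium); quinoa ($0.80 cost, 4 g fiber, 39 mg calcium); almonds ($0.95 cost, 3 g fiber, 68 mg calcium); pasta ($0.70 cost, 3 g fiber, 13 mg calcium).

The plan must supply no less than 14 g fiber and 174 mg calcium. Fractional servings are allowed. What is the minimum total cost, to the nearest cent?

At the optimum either one food covers both requirements or two foods hit both targets exactly; no other combination can be cheaper.
whole-barley bread only: max(14/3, 174/50) = 4.667 servings → $2.33.
quinoa only: max(14/4, 174/39) = 4.462 servings → $3.57.
almonds only: max(14/3, 174/68) = 4.667 servings → $4.43.
pasta only: max(14/3, 174/13) = 13.38 servings → $9.37.
whole-barley bread + quinoa with both tight: 1.807 servings and 2.145 servings → $2.62.
whole-barley bread + almonds: intersection lies outside the first quadrant.
whole-barley bread + pasta with both tight: 3.063 servings and 1.604 servings → $2.65.
quinoa + almonds with both tight: 2.774 servings and 0.9677 servings → $3.14.
quinoa + pasta with both targets exact would need a negative amount; discard.
almonds + pasta with both tight: 2.061 servings and 2.606 servings → $3.78.
Cheapest feasible corner: $2.33.

$2.33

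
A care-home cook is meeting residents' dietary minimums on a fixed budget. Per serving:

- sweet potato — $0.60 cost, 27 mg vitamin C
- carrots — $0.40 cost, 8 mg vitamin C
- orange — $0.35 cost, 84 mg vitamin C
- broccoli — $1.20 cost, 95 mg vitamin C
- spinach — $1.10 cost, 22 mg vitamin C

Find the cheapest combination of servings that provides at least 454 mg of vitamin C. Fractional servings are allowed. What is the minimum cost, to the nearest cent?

Cost per mg of vitamin C: orange $0.0042, broccoli $0.0126, sweet potato $0.0222, carrots $0.0500, spinach $0.0500.
With no serving limits, use only orange: 454 mg / 84 mg = 5.405 servings × $0.35 = $1.89.

$1.89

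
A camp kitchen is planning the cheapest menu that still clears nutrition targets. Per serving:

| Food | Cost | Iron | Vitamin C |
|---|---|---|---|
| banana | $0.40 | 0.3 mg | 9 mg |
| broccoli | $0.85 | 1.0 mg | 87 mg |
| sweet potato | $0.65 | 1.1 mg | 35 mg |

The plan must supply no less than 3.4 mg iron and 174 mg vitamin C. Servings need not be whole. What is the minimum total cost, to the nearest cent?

$2.32

Two binding constraints pin down two serving amounts, so the optimal mix uses at most two foods. The candidates are each food alone (scaled to the tighter of iron/vitamin C) and each pair with both constraints tight.
banana only: max(3.4/0.3, 174/9) = 19.33 servings → $7.73.
broccoli only: max(3.4/1.0, 174/87) = 3.4 servings → $2.89.
sweet potato only: max(3.4/1.1, 174/35) = 4.971 servings → $3.23.
banana + broccoli with both tight: 7.123 servings and 1.263 servings → $3.92.
banana + sweet potato with both targets exact would need a negative amount; discard.
broccoli + sweet potato with both tight: 1.193 servings and 2.007 servings → $2.32.
Cheapest feasible corner: $2.32.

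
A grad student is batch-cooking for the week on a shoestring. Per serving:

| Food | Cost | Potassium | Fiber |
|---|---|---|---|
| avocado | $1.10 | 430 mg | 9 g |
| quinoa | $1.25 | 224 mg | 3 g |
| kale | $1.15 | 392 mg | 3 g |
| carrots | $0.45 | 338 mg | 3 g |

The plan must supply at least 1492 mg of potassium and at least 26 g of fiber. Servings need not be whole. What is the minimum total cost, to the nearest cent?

$3.28

With two linear requirements the optimum uses one or two foods; enumerate the corners.
avocado only: max(1492/430, 26/9) = 3.47 servings → $3.82.
quinoa only: max(1492/224, 26/3) = 8.667 servings → $10.83.
kale only: max(1492/392, 26/3) = 8.667 servings → $9.97.
carrots only: max(1492/338, 26/3) = 8.667 servings → $3.90.
avocado + quinoa with both tight: 1.857 servings and 3.096 servings → $5.91.
avocado + kale with both tight: 2.554 servings and 1.004 servings → $3.96.
avocado + carrots with both tight: 2.461 servings and 1.283 servings → $3.28.
quinoa + kale: intersection lies outside the first quadrant.
quinoa + carrots: intersection lies outside the first quadrant.
kale + carrots: intersection lies outside the first quadrant.
Cheapest feasible corner: $3.28.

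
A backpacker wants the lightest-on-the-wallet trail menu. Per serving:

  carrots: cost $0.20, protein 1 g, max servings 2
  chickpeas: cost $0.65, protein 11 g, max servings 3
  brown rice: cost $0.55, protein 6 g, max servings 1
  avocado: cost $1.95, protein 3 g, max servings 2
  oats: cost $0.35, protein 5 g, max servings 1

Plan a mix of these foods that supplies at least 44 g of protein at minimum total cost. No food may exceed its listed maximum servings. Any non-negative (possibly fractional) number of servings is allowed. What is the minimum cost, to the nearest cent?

Cost per g of protein: chickpeas $0.0591, oats $0.0700, brown rice $0.0917, carrots $0.2000, avocado $0.6500.
Take 3 servings of chickpeas: +33.0 g protein for $1.95 (total $1.95, still need 11.0 g).
Take 1 serving of oats: +5.0 g protein for $0.35 (total $2.30, still need 6.0 g).
Take 1 serving of brown rice: +6.0 g protein for $0.55 (total $2.85, still need 0.0 g).
Greedy by cheapest-per-g is optimal for a single linear constraint, so the minimum cost is $2.85.

$2.85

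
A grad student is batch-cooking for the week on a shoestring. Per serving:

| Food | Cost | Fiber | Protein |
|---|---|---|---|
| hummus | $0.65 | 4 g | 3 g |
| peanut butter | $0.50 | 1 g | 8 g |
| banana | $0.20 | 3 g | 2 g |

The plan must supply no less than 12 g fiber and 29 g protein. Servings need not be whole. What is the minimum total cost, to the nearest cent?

$2.04

With two linear requirements the optimum uses one or two foods; enumerate the corners.
hummus only: max(12/4, 29/3) = 9.667 servings → $6.28.
peanut butter only: max(12/1, 29/8) = 12 servings → $6.00.
banana only: max(12/3, 29/2) = 14.5 servings → $2.90.
hummus + peanut butter with both tight: 2.31 servings and 2.759 servings → $2.88.
hummus + banana: intersection lies outside the first quadrant.
peanut butter + banana with both tight: 2.864 servings and 3.045 servings → $2.04.
Cheapest feasible corner: $2.04.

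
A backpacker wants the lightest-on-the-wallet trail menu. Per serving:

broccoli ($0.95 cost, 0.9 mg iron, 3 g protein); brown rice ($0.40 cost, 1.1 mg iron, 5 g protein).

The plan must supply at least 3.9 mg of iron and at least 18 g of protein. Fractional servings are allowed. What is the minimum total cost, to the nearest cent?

$1.44

For a min-cost LP with two ≥-constraints, a basic feasible solution has at most two positive variables.
broccoli only: max(3.9/0.9, 18/3) = 6 servings → $5.70.
brown rice only: max(3.9/1.1, 18/5) = 3.6 servings → $1.44.
broccoli + brown rice: the both-tight solution has a negative serving — not a feasible corner.
Cheapest feasible corner: $1.44.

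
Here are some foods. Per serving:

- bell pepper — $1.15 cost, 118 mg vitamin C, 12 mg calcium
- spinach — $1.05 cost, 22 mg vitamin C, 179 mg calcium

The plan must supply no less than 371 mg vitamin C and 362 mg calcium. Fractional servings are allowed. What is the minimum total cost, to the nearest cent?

$5.15

Check every corner: each single food scaled to meet both minima, and each pair solved so both constraints bind.
bell pepper only: max(371/118, 362/12) = 30.17 servings → $34.69.
spinach only: max(371/22, 362/179) = 16.86 servings → $17.71.
bell pepper + spinach with both tight: 2.802 servings and 1.834 servings → $5.15.
Cheapest feasible corner: $5.15.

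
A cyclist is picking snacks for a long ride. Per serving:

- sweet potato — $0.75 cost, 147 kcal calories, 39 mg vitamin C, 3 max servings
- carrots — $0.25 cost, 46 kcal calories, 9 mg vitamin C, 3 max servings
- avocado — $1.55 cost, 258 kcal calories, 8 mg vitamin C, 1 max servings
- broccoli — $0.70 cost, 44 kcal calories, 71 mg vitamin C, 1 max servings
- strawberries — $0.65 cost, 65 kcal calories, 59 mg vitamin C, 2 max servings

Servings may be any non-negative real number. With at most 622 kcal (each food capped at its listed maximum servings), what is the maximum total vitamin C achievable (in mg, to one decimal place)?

307.4 mg

Vitamin C per kcal: broccoli 1.614, strawberries 0.9077, sweet potato 0.2653, carrots 0.1957, avocado 0.03101.
Take 1 serving of broccoli: uses 44 kcal, +71.0 mg vitamin C (running total 71.0 mg).
Take 2 servings of strawberries: uses 130 kcal, +118.0 mg vitamin C (running total 189.0 mg).
Take 3 servings of sweet potato: uses 441 kcal, +117.0 mg vitamin C (running total 306.0 mg).
Take 0.1522 servings of carrots: uses 7 kcal, +1.4 mg vitamin C (running total 307.4 mg).
Greedy by best ratio exhausts the calories allowance optimally: 307.4 mg.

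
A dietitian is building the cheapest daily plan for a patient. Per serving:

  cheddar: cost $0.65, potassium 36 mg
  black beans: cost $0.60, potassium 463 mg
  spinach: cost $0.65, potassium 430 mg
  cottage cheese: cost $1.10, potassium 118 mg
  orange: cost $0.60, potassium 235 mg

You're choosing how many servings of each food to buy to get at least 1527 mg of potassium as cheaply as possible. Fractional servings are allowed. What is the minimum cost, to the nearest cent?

Cost per mg of potassium: black beans $0.0013, spinach $0.0015, orange $0.0026, cottage cheese $0.0093, cheddar $0.0181.
With no serving limits, use only black beans: 1527 mg / 463 mg = 3.298 servings × $0.60 = $1.98.

$1.98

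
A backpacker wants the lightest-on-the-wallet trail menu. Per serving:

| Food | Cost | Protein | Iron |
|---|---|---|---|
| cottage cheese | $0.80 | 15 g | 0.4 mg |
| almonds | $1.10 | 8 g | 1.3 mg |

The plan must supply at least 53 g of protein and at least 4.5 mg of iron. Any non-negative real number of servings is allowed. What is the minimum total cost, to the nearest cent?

$4.74

cottage cheese only: max(53/15, 4.5/0.4) = 11.25 servings → $9.00.
almonds only: max(53/8, 4.5/1.3) = 6.625 servings → $7.29.
cottage cheese + almonds with both tight: 2.018 servings and 2.84 servings → $4.74.
So the least-cost plan costs $4.74.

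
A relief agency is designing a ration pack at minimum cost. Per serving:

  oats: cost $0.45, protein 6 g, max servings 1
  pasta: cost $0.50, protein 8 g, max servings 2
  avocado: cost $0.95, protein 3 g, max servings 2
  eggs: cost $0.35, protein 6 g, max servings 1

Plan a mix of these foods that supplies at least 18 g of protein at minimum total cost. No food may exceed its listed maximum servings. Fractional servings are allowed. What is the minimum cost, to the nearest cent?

$1.10

Cost per g of protein: eggs $0.0583, pasta $0.0625, oats $0.0750, avocado $0.3167.
Take 1 serving of eggs: +6.0 g protein for $0.35 (total $0.35, still need 12.0 g).
Take 1.5 servings of pasta: +12.0 g protein for $0.75 (total $1.10, still need 0.0 g).
Greedy by cheapest-per-g is optimal for a single linear constraint, so the minimum cost is $1.10.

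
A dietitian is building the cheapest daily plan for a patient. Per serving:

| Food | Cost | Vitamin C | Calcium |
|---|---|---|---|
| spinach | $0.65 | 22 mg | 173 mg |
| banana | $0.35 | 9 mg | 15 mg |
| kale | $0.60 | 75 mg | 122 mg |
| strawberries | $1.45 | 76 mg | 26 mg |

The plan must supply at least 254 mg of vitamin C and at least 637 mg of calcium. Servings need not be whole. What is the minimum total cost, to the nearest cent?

$2.81

The cheapest plan sits at a corner of the feasible region — with two constraints it uses at most two foods.
spinach only: max(254/22, 637/173) = 11.55 servings → $7.50.
banana only: max(254/9, 637/15) = 42.47 servings → $14.86.
kale only: max(254/75, 637/122) = 5.221 servings → $3.13.
strawberries only: max(254/76, 637/26) = 24.5 servings → $35.52.
spinach + banana with both tight: 1.567 servings and 24.39 servings → $9.56.
spinach + kale with both tight: 1.631 servings and 2.908 servings → $2.81.
spinach + strawberries with both tight: 3.324 servings and 2.38 servings → $5.61.
banana + kale with both targets exact would need a negative amount; discard.
banana + strawberries: the both-tight solution has a negative serving — not a feasible corner.
kale + strawberries: the both-tight solution has a negative serving — not a feasible corner.
Cheapest feasible corner: $2.81.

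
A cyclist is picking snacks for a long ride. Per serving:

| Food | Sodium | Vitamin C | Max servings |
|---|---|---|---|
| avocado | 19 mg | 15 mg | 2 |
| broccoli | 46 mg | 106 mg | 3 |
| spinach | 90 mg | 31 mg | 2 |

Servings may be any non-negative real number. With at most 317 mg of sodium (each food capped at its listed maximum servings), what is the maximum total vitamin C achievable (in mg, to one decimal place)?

Vitamin C per mg sodium: broccoli 2.304, avocado 0.7895, spinach 0.3444.
Take 3 servings of broccoli: uses 138 mg sodium, +318.0 mg vitamin C (running total 318.0 mg).
Take 2 servings of avocado: uses 38 mg sodium, +30.0 mg vitamin C (running total 348.0 mg).
Take 1.567 servings of spinach: uses 141 mg sodium, +48.6 mg vitamin C (running total 396.6 mg).
Greedy by best ratio exhausts the sodium allowance optimally: 396.6 mg.

396.6 mg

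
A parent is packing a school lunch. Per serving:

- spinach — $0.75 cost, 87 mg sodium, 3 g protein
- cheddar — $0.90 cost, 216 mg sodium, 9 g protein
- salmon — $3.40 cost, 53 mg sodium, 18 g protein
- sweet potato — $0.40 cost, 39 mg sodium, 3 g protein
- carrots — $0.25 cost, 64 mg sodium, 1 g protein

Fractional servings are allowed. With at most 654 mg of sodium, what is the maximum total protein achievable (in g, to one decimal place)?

222.1 g

Protein per mg sodium: salmon 0.3396, sweet potato 0.07692, cheddar 0.04167, spinach 0.03448, carrots 0.01562.
With no serving limits, spend the whole sodium allowance on salmon: 654 mg / 53 mg × 18 g = 222.1 g.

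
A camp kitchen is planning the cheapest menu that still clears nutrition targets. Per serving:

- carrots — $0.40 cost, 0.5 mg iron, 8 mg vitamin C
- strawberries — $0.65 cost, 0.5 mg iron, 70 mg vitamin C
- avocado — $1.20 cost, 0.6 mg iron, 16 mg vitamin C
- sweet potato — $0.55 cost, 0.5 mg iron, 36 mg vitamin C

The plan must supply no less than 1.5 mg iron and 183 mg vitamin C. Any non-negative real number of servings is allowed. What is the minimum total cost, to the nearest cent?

carrots only: max(1.5/0.5, 183/8) = 22.88 servings → $9.15.
strawberries only: max(1.5/0.5, 183/70) = 3 servings → $1.95.
avocado only: max(1.5/0.6, 183/16) = 11.44 servings → $13.72.
sweet potato only: max(1.5/0.5, 183/36) = 5.083 servings → $2.80.
carrots + strawberries with both tight: 0.4355 servings and 2.565 servings → $1.84.
carrots + avocado with both targets exact would need a negative amount; discard.
carrots + sweet potato: the both-tight solution has a negative serving — not a feasible corner.
strawberries + avocado with both tight: 2.524 servings and 0.3971 servings → $2.12.
strawberries + sweet potato with both tight: 2.206 servings and 0.7941 servings → $1.87.
avocado + sweet potato with both targets exact would need a negative amount; discard.
So the least-cost plan costs $1.84.

$1.84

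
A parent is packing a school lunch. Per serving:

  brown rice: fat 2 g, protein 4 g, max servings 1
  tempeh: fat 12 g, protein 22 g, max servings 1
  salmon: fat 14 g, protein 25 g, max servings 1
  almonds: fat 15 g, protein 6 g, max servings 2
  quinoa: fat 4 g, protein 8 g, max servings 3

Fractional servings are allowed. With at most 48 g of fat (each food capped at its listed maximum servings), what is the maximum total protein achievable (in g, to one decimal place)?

78.2 g

Protein per g fat: brown rice 2, quinoa 2, tempeh 1.833, salmon 1.786, almonds 0.4.
Take 1 serving of brown rice: uses 2 g fat, +4.0 g protein (running total 4.0 g).
Take 3 servings of quinoa: uses 12 g fat, +24.0 g protein (running total 28.0 g).
Take 1 serving of tempeh: uses 12 g fat, +22.0 g protein (running total 50.0 g).
Take 1 serving of salmon: uses 14 g fat, +25.0 g protein (running total 75.0 g).
Take 0.5333 servings of almonds: uses 8 g fat, +3.2 g protein (running total 78.2 g).
Greedy by best ratio exhausts the fat allowance optimally: 78.2 g.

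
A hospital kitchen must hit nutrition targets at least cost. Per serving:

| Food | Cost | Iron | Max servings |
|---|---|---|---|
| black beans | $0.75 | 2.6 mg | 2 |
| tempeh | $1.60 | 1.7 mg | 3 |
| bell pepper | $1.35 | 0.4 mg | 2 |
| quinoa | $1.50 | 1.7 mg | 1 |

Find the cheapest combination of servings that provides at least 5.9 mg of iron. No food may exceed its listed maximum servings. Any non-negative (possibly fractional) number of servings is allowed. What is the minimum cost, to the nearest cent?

Cost per mg of iron: black beans $0.2885, quinoa $0.8824, tempeh $0.9412, bell pepper $3.3750.
Take 2 servings of black beans: +5.2 mg iron for $1.50 (total $1.50, still need 0.7 mg).
Take 0.4118 servings of quinoa: +0.7 mg iron for $0.62 (total $2.12, still need 0.0 mg).
Greedy by cheapest-per-mg is optimal for a single linear constraint, so the minimum cost is $2.12.

$2.12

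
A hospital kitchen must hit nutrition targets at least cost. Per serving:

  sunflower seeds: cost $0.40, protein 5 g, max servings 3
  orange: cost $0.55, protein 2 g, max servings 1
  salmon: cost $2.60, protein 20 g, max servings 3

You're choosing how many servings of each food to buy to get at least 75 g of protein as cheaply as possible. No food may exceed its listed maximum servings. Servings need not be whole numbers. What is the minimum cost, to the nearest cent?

$9.00

Cost per g of protein: sunflower seeds $0.0800, salmon $0.1300, orange $0.2750.
Take 3 servings of sunflower seeds: +15.0 g protein for $1.20 (total $1.20, still need 60.0 g).
Take 3 servings of salmon: +60.0 g protein for $7.80 (total $9.00, still need 0.0 g).
Filling from the cheapest source first is optimal under one linear minimum: $9.00.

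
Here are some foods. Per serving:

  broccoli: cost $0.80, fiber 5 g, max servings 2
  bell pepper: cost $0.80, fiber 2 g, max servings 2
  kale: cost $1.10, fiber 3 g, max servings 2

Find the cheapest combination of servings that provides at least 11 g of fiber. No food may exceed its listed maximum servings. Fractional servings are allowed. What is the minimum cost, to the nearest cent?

$1.97

Cost per g of fiber: broccoli $0.1600, kale $0.3667, bell pepper $0.4000.
Take 2 servings of broccoli: +10.0 g fiber for $1.60 (total $1.60, still need 1.0 g).
Take 0.3333 servings of kale: +1.0 g fiber for $0.37 (total $1.97, still need 0.0 g).
Greedy by cheapest-per-g is optimal for a single linear constraint, so the minimum cost is $1.97.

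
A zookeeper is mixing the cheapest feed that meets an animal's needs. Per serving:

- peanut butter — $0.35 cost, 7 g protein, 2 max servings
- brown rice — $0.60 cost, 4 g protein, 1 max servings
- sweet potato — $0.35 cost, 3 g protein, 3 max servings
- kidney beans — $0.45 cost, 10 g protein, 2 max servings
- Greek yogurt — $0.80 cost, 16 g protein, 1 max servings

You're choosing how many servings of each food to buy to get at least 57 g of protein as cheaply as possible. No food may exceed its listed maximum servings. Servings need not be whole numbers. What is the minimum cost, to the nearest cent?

$3.22

Cost per g of protein: kidney beans $0.0450, peanut butter $0.0500, Greek yogurt $0.0500, sweet potato $0.1167, brown rice $0.1500.
Take 2 servings of kidney beans: +20.0 g protein for $0.90 (total $0.90, still need 37.0 g).
Take 2 servings of peanut butter: +14.0 g protein for $0.70 (total $1.60, still need 23.0 g).
Take 1 serving of Greek yogurt: +16.0 g protein for $0.80 (total $2.40, still need 7.0 g).
Take 2.333 servings of sweet potato: +7.0 g protein for $0.82 (total $3.22, still need 0.0 g).
Greedy by cheapest-per-g is optimal for a single linear constraint, so the minimum cost is $3.22.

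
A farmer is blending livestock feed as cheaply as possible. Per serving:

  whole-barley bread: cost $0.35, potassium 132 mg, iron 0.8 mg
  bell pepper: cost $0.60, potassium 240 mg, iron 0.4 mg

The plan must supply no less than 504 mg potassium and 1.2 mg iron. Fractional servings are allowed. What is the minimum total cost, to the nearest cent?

$1.27

Compare the cost at each extreme point of the feasible region.
whole-barley bread only: max(504/132, 1.2/0.8) = 3.818 servings → $1.34.
bell pepper only: max(504/240, 1.2/0.4) = 3 servings → $1.80.
whole-barley bread + bell pepper with both tight: 0.6207 servings and 1.759 servings → $1.27.
Cheapest feasible corner: $1.27.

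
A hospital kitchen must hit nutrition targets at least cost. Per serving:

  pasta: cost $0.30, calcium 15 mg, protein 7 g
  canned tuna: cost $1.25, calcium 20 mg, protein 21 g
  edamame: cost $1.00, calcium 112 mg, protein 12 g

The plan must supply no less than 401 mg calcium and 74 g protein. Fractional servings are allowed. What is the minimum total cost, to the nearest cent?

Minimising a linear cost over {calcium ≥ 401, protein ≥ 74, servings ≥ 0} — the optimum is at a vertex, using one or two foods.
pasta only: max(401/15, 74/7) = 26.73 servings → $8.02.
canned tuna only: max(401/20, 74/21) = 20.05 servings → $25.06.
edamame only: max(401/112, 74/12) = 6.167 servings → $6.17.
pasta + canned tuna with both targets exact would need a negative amount; discard.
pasta + edamame with both tight: 5.755 servings and 2.81 servings → $4.54.
canned tuna + edamame with both tight: 1.646 servings and 3.286 servings → $5.34.
The minimum over all feasible corners is $4.54.

$4.54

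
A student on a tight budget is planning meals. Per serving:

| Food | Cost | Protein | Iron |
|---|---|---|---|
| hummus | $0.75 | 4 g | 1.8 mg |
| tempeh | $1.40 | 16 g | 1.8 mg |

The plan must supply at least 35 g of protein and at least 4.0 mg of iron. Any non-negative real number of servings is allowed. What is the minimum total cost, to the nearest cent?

$3.08

For a min-cost LP with two ≥-constraints, a basic feasible solution has at most two positive variables.
hummus only: max(35/4, 4.0/1.8) = 8.75 servings → $6.56.
tempeh only: max(35/16, 4.0/1.8) = 2.222 servings → $3.11.
hummus + tempeh with both tight: 0.0463 servings and 2.176 servings → $3.08.
The minimum over all feasible corners is $3.08.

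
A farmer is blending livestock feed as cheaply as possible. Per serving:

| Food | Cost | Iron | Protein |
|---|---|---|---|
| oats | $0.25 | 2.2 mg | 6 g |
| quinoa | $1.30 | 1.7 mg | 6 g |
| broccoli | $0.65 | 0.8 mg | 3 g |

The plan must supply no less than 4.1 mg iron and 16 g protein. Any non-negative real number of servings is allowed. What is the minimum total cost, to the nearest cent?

$0.67

At the optimum either one food covers both requirements or two foods hit both targets exactly; no other combination can be cheaper.
oats only: max(4.1/2.2, 16/6) = 2.667 servings → $0.67.
quinoa only: max(4.1/1.7, 16/6) = 2.667 servings → $3.47.
broccoli only: max(4.1/0.8, 16/3) = 5.333 servings → $3.47.
oats + quinoa: intersection lies outside the first quadrant.
oats + broccoli with both targets exact would need a negative amount; discard.
quinoa + broccoli with both targets exact would need a negative amount; discard.
So the least-cost plan costs $0.67.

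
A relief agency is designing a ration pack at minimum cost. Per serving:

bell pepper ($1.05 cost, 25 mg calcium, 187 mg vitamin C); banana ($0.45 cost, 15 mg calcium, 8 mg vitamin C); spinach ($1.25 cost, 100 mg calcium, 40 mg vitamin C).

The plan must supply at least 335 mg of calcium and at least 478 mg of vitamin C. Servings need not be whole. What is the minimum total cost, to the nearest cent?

$5.62

A basic optimal solution has at most two foods positive. Try each food alone and each pair with both targets met exactly.
bell pepper only: max(335/25, 478/187) = 13.4 servings → $14.07.
banana only: max(335/15, 478/8) = 59.75 servings → $26.89.
spinach only: max(335/100, 478/40) = 11.95 servings → $14.94.
bell pepper + banana with both tight: 1.724 servings and 19.46 servings → $10.57.
bell pepper + spinach with both tight: 1.944 servings and 2.864 servings → $5.62.
banana + spinach: intersection lies outside the first quadrant.
So the least-cost plan costs $5.62.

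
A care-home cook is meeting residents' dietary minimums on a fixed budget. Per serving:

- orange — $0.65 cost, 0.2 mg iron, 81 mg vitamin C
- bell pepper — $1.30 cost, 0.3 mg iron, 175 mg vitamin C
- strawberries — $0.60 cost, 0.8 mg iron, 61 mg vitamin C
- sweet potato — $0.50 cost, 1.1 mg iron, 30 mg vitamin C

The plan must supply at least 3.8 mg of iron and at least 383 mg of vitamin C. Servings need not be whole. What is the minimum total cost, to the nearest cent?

$3.51

orange only: max(3.8/0.2, 383/81) = 19 servings → $12.35.
bell pepper only: max(3.8/0.3, 383/175) = 12.67 servings → $16.47.
strawberries only: max(3.8/0.8, 383/61) = 6.279 servings → $3.77.
sweet potato only: max(3.8/1.1, 383/30) = 12.77 servings → $6.38.
orange + bell pepper: the both-tight solution has a negative serving — not a feasible corner.
orange + strawberries with both tight: 1.418 servings and 4.395 servings → $3.56.
orange + sweet potato with both tight: 3.698 servings and 2.782 servings → $3.79.
bell pepper + strawberries with both tight: 0.613 servings and 4.52 servings → $3.51.
bell pepper + sweet potato with both tight: 1.675 servings and 2.998 servings → $3.68.
strawberries + sweet potato with both targets exact would need a negative amount; discard.
The minimum over all feasible corners is $3.51.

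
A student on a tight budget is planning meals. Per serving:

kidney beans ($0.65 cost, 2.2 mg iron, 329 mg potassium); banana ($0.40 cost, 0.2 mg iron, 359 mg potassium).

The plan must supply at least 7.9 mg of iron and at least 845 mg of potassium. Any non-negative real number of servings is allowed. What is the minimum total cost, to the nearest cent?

$2.33

An LP optimum is at a vertex; with two nutrient constraints at most two foods are used. Check each candidate.
kidney beans only: max(7.9/2.2, 845/329) = 3.591 servings → $2.33.
banana only: max(7.9/0.2, 845/359) = 39.5 servings → $15.80.
kidney beans + banana: intersection lies outside the first quadrant.
The minimum over all feasible corners is $2.33.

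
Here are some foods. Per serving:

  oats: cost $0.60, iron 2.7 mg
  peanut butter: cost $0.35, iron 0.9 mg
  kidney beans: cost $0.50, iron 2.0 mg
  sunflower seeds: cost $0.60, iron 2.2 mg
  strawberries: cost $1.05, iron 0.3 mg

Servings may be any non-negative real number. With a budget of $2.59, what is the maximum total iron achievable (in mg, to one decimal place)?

11.7 mg

Iron per dollar: oats 4.5, kidney beans 4, sunflower seeds 3.667, peanut butter 2.571, strawberries 0.2857.
With no serving limits, spend the whole cost allowance on oats: $2.59 / $0.60 × 2.7 mg = 11.7 mg.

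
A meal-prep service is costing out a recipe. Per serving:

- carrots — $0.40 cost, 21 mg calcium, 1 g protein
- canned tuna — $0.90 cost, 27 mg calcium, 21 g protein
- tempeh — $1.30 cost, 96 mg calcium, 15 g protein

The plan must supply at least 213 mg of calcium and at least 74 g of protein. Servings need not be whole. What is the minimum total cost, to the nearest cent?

The cheapest plan sits at a corner of the feasible region — with two constraints it uses at most two foods.
carrots only: max(213/21, 74/1) = 74 servings → $29.60.
canned tuna only: max(213/27, 74/21) = 7.889 servings → $7.10.
tempeh only: max(213/96, 74/15) = 4.933 servings → $6.41.
carrots + canned tuna with both tight: 5.978 servings and 3.239 servings → $5.31.
carrots + tempeh with both targets exact would need a negative amount; discard.
canned tuna + tempeh with both tight: 2.426 servings and 1.536 servings → $4.18.
Cheapest feasible corner: $4.18.

$4.18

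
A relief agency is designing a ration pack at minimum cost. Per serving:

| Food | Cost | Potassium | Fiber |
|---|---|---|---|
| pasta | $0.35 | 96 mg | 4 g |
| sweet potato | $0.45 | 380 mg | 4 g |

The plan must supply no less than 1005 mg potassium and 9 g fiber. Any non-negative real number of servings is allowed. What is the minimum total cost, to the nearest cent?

An LP optimum is at a vertex; with two nutrient constraints at most two foods are used. Check each candidate.
pasta only: max(1005/96, 9/4) = 10.47 servings → $3.66.
sweet potato only: max(1005/380, 9/4) = 2.645 servings → $1.19.
pasta + sweet potato with both targets exact would need a negative amount; discard.
Cheapest feasible corner: $1.19.

$1.19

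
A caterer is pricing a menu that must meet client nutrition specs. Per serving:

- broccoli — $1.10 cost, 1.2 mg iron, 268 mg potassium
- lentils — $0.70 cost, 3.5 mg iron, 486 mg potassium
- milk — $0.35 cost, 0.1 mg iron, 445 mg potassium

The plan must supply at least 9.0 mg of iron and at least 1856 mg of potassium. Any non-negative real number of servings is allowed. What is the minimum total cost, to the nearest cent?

$2.26

Two binding constraints pin down two serving amounts, so the optimal mix uses at most two foods. The candidates are each food alone (scaled to the tighter of iron/potassium) and each pair with both constraints tight.
broccoli only: max(9.0/1.2, 1856/268) = 7.5 servings → $8.25.
lentils only: max(9.0/3.5, 1856/486) = 3.819 servings → $2.67.
milk only: max(9.0/0.1, 1856/445) = 90 servings → $31.50.
broccoli + lentils with both tight: 5.981 servings and 0.5209 servings → $6.94.
broccoli + milk: intersection lies outside the first quadrant.
lentils + milk with both tight: 2.531 servings and 1.406 servings → $2.26.
Cheapest feasible corner: $2.26.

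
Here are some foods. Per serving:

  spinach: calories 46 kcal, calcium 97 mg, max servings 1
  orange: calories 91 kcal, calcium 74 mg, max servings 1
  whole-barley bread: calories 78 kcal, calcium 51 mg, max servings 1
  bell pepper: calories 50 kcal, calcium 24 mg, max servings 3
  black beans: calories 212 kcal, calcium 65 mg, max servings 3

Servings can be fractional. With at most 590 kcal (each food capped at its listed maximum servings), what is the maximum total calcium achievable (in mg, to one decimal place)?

Calcium per kcal: spinach 2.109, orange 0.8132, whole-barley bread 0.6538, bell pepper 0.48, black beans 0.3066.
Take 1 serving of spinach: uses 46 kcal, +97.0 mg calcium (running total 97.0 mg).
Take 1 serving of orange: uses 91 kcal, +74.0 mg calcium (running total 171.0 mg).
Take 1 serving of whole-barley bread: uses 78 kcal, +51.0 mg calcium (running total 222.0 mg).
Take 3 servings of bell pepper: uses 150 kcal, +72.0 mg calcium (running total 294.0 mg).
Take 1.061 servings of black beans: uses 225 kcal, +69.0 mg calcium (running total 363.0 mg).
Filling greedily by calcium-per-kcal is optimal for one linear limit, giving 363.0 mg.

363.0 mg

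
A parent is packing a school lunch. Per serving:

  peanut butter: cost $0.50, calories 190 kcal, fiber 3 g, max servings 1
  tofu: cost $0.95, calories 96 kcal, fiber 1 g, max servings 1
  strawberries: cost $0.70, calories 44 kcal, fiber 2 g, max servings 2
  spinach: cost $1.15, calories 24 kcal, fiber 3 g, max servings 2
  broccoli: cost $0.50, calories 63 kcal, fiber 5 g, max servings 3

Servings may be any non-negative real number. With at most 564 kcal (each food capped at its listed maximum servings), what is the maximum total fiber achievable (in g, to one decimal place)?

Fiber per kcal: spinach 0.125, broccoli 0.07937, strawberries 0.04545, peanut butter 0.01579, tofu 0.01042.
Take 2 servings of spinach: uses 48 kcal, +6.0 g fiber (running total 6.0 g).
Take 3 servings of broccoli: uses 189 kcal, +15.0 g fiber (running total 21.0 g).
Take 2 servings of strawberries: uses 88 kcal, +4.0 g fiber (running total 25.0 g).
Take 1 serving of peanut butter: uses 190 kcal, +3.0 g fiber (running total 28.0 g).
Take 0.5104 servings of tofu: uses 49 kcal, +0.5 g fiber (running total 28.5 g).
Greedy by best ratio exhausts the calories allowance optimally: 28.5 g.

28.5 g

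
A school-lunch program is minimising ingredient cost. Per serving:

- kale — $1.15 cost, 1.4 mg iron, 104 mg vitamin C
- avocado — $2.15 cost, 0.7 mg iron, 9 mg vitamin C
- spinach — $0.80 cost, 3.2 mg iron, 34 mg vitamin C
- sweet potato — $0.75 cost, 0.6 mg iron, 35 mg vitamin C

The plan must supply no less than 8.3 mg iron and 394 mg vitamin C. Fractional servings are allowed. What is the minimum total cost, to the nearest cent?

$4.82

At the optimum either one food covers both requirements or two foods hit both targets exactly; no other combination can be cheaper.
kale only: max(8.3/1.4, 394/104) = 5.929 servings → $6.82.
avocado only: max(8.3/0.7, 394/9) = 43.78 servings → $94.12.
spinach only: max(8.3/3.2, 394/34) = 11.59 servings → $9.27.
sweet potato only: max(8.3/0.6, 394/35) = 13.83 servings → $10.38.
kale + avocado with both tight: 3.341 servings and 5.176 servings → $14.97.
kale + spinach with both tight: 3.431 servings and 1.093 servings → $4.82.
kale + sweet potato: intersection lies outside the first quadrant.
avocado + spinach with both targets exact would need a negative amount; discard.
avocado + sweet potato with both tight: 2.832 servings and 10.53 servings → $13.99.
spinach + sweet potato with both tight: 0.5906 servings and 10.68 servings → $8.49.
Cheapest feasible corner: $4.82.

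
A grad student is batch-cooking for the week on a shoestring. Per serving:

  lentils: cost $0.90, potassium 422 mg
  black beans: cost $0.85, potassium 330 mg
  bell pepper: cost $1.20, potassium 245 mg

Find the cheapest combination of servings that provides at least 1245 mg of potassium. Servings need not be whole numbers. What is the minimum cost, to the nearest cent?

$2.66

Cost per mg of potassium: lentils $0.0021, black beans $0.0026, bell pepper $0.0049.
With no serving limits, use only lentils: 1245 mg / 422 mg = 2.95 servings × $0.90 = $2.66.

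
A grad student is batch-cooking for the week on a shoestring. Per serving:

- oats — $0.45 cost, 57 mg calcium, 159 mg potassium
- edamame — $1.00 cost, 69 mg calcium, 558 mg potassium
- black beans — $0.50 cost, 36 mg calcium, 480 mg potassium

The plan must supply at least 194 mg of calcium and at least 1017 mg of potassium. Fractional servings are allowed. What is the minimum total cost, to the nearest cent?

Minimising a linear cost over {calcium ≥ 194, potassium ≥ 1017, servings ≥ 0} — the optimum is at a vertex, using one or two foods.
oats only: max(194/57, 1017/159) = 6.396 servings → $2.88.
edamame only: max(194/69, 1017/558) = 2.812 servings → $2.81.
black beans only: max(194/36, 1017/480) = 5.389 servings → $2.69.
oats + edamame with both tight: 1.828 servings and 1.302 servings → $2.12.
oats + black beans with both tight: 2.612 servings and 1.254 servings → $1.80.
edamame + black beans: intersection lies outside the first quadrant.
Cheapest feasible corner: $1.80.

$1.80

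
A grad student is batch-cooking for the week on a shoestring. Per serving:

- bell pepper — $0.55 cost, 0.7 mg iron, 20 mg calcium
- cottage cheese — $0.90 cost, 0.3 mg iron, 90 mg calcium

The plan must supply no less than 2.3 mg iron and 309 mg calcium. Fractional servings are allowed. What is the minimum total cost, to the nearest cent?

$3.79

For a min-cost LP with two ≥-constraints, a basic feasible solution has at most two positive variables.
bell pepper only: max(2.3/0.7, 309/20) = 15.45 servings → $8.50.
cottage cheese only: max(2.3/0.3, 309/90) = 7.667 servings → $6.90.
bell pepper + cottage cheese with both tight: 2.005 servings and 2.988 servings → $3.79.
The minimum over all feasible corners is $3.79.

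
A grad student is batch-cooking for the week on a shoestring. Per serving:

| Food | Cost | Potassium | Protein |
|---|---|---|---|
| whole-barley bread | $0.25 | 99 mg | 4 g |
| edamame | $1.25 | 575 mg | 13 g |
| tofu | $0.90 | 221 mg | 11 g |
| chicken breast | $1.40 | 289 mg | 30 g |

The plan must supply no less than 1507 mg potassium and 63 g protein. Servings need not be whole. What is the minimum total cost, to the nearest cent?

Check every corner: each single food scaled to meet both minima, and each pair solved so both constraints bind.
whole-barley bread only: max(1507/99, 63/4) = 15.75 servings → $3.94.
edamame only: max(1507/575, 63/13) = 4.846 servings → $6.06.
tofu only: max(1507/221, 63/11) = 6.819 servings → $6.14.
chicken breast only: max(1507/289, 63/30) = 5.215 servings → $7.30.
whole-barley bread + edamame with both targets exact would need a negative amount; discard.
whole-barley bread + tofu with both tight: 12.95 servings and 1.02 servings → $4.15.
whole-barley bread + chicken breast with both tight: 14.89 servings and 0.1152 servings → $3.88.
edamame + tofu with both tight: 0.7688 servings and 4.819 servings → $5.30.
edamame + chicken breast with both tight: 2.001 servings and 1.233 servings → $4.23.
tofu + chicken breast: intersection lies outside the first quadrant.
Cheapest feasible corner: $3.88.

$3.88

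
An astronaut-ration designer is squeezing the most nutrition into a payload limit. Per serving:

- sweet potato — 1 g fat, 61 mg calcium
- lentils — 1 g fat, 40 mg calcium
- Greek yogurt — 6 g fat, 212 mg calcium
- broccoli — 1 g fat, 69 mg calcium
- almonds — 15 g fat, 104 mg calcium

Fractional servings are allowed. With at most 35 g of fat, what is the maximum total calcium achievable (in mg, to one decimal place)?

2415.0 mg

Calcium per g fat: broccoli 69, sweet potato 61, lentils 40, Greek yogurt 35.33, almonds 6.933.
With no serving limits, spend the whole fat allowance on broccoli: 35 g / 1 g × 69 mg = 2415.0 mg.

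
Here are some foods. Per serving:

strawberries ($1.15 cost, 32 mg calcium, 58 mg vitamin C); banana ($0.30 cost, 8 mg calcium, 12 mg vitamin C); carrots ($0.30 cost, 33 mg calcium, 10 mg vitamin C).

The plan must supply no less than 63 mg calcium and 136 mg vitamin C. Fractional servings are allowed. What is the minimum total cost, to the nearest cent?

An LP optimum is at a vertex; with two nutrient constraints at most two foods are used. Check each candidate.
strawberries only: max(63/32, 136/58) = 2.345 servings → $2.70.
banana only: max(63/8, 136/12) = 11.33 servings → $3.40.
carrots only: max(63/33, 136/10) = 13.6 servings → $4.08.
strawberries + banana with both targets exact would need a negative amount; discard.
strawberries + carrots with both targets exact would need a negative amount; discard.
banana + carrots with both targets exact would need a negative amount; discard.
So the least-cost plan costs $2.70.

$2.70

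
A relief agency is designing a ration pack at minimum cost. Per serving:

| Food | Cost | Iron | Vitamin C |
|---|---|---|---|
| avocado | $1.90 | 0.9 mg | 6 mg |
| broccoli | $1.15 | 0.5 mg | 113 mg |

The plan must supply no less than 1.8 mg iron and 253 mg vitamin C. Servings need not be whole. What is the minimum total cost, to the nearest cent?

With two linear requirements the optimum uses one or two foods; enumerate the corners.
avocado only: max(1.8/0.9, 253/6) = 42.17 servings → $80.12.
broccoli only: max(1.8/0.5, 253/113) = 3.6 servings → $4.14.
avocado + broccoli with both tight: 0.7791 servings and 2.198 servings → $4.01.
So the least-cost plan costs $4.01.

$4.01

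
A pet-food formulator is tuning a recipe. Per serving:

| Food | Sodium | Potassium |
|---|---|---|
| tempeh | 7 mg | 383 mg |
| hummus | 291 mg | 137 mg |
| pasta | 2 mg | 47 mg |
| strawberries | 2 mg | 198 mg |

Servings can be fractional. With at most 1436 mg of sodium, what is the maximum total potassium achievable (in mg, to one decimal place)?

Potassium per mg sodium: strawberries 99, tempeh 54.71, pasta 23.5, hummus 0.4708.
With no serving limits, spend the whole sodium allowance on strawberries: 1436 mg / 2 mg × 198 mg = 142164.0 mg.

142164.0 mg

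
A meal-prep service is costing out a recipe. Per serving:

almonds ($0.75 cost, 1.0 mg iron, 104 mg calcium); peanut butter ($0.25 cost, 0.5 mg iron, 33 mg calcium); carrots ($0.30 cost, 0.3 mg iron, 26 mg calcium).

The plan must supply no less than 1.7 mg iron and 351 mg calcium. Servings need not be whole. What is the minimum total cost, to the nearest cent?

With two linear requirements the optimum uses one or two foods; enumerate the corners.
almonds only: max(1.7/1.0, 351/104) = 3.375 servings → $2.53.
peanut butter only: max(1.7/0.5, 351/33) = 10.64 servings → $2.66.
carrots only: max(1.7/0.3, 351/26) = 13.5 servings → $4.05.
almonds + peanut butter: the both-tight solution has a negative serving — not a feasible corner.
almonds + carrots with both targets exact would need a negative amount; discard.
peanut butter + carrots: intersection lies outside the first quadrant.
The minimum over all feasible corners is $2.53.

$2.53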